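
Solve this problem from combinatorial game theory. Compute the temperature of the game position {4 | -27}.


The game is {4 | -27}, a switch {a | b} with numbers a > b.
Cooling {a | b} by t gives {a - t | b + t}, which stops being hot when a - t = b + t, i.e. at t = (a - b)/2. So the temperature of a switch is (a - b)/2.
Temperature = (Left option - Right option) / 2
= (4 - (-27)) / 2
= 31 / 2
= 31/2

31/2


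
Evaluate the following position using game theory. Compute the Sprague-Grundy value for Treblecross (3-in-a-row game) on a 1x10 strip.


Treblecross: place X on empty cells; 3-in-a-row wins.
Playing within two cells of an existing X lets the opponent win at once, so sensible play treats the cells i-2..i+2 around each X as dead. The player left with no safe cell loses, so this is a normal-play take-away game on strips of safe cells.
Placing X at cell i (0-indexed) of a strip of k safe cells leaves independent strips of sizes max(0, i-2) and max(0, k-i-3). Hence G(k) = mex{ G(max(0,i-2)) XOR G(max(0,k-i-3)) : 0 <= i < k }, with G(0) = 0.
G(1): splits (0,0):0^0=0 -> mex({0}) = 1
G(2): splits (0,0):0^0=0 -> mex({0}) = 1
G(3): splits (0,0):0^0=0 -> mex({0}) = 1
G(4): splits (0,1):0^1=1 (0,0):0^0=0 -> mex({0, 1}) = 2
G(5): splits (0,2):0^1=1 (0,1):0^1=1 (0,0):0^0=0 -> mex({0, 1}) = 2
G(6) = mex({1}) = 0
G(7) = mex({0, 1, 2}) = 3
G(8) = mex({0, 1, 2}) = 3
G(9) = mex({0, 2}) = 1
G(10) = mex({0, 2, 3}) = 1
Therefore G(10) = 1.

1


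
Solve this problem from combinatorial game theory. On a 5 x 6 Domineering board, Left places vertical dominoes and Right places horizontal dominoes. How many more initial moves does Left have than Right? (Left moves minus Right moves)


Board is 5 x 6 (rows x cols).
Left (vertical) placements: (rows-1) * cols = 4 * 6 = 24
Right (horizontal) placements: rows * (cols-1) = 5 * 5 = 25
Advantage = Left - Right = 24 - 25 = -1

-1


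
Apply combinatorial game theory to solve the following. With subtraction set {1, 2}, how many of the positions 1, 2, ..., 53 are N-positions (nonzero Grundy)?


Subtraction set S = {1, 2}, so G(n) = n mod 3.
G(n) = 0 when n is a multiple of 3.
Multiples of 3 in [1, 53]: 17
N-positions (nonzero Grundy) = 53 - 17 = 36

36


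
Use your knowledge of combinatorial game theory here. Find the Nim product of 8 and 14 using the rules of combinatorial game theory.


Nim multiplication is bilinear over XOR: (u XOR v) * w = (u*w) XOR (v*w).
So we split each operand into its bit components and XOR the pairwise Nim products.
8 = 8 (as XOR of powers of 2).
14 = 2 + 4 + 8 (as XOR of powers of 2).
Using the standard Nim-product table on single bits:
  2*2 = 3,   2*4 = 8,   2*8 = 12,
  4*4 = 6,   4*8 = 11,  8*8 = 13,
and  1*x = x (identity), k*l = l*k (commutative).
Pairwise Nim products:
  8 * 2 = 12
  8 * 4 = 11
  8 * 8 = 13
XOR them: 12 XOR 11 XOR 13 = 10.
Result: 8 * 14 = 10 (in Nim).

10


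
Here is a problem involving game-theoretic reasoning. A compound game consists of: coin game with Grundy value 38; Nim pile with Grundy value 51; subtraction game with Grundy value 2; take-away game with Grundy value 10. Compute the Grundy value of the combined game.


By the Sprague-Grundy theorem, the Grundy value of a sum of games is the XOR of individual Grundy values.
coin game: Grundy value = 38. Running XOR: 0 XOR 38 = 38
Nim pile: Grundy value = 51. Running XOR: 38 XOR 51 = 21
subtraction game: Grundy value = 2. Running XOR: 21 XOR 2 = 23
take-away game: Grundy value = 10. Running XOR: 23 XOR 10 = 29
The combined Grundy value is 29.

29


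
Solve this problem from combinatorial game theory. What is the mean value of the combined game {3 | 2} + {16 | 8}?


G1 = {3 | 2}, G2 = {16 | 8}
Each is a switch {a | b} with numbers a > b; its mean value is (a + b)/2, and mean value is additive over game sums: m(G1 + G2) = m(G1) + m(G2).
Mean of G1 = (3 + (2))/2 = 5/2 = 5/2
Mean of G2 = (16 + (8))/2 = 24/2 = 12
Mean of G1 + G2 = 5/2 + 12 = 29/2

29/2


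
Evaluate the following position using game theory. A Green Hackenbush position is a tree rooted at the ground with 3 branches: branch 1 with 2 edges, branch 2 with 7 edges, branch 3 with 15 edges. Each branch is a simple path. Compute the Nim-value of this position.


The tree has 3 branches from the ground vertex.
In Green Hackenbush, the Nim-value of a simple path of length k is k.
Branch 1: length 2, Nim-value = 2
Branch 2: length 7, Nim-value = 7
Branch 3: length 15, Nim-value = 15
Total Nim-value = XOR of all branch values:
0 XOR 2 = 2
2 XOR 7 = 5
5 XOR 15 = 10
Nim-value of the tree = 10

10


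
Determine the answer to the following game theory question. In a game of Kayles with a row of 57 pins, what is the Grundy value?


Kayles: a move removes 1 or 2 adjacent pins from a contiguous row.
Removing pins from a row of k leaves two independent rows (a, b) with a + b = k - 1 (one pin) or a + b = k - 2 (two pins); an end removal gives a = 0.
By Sprague-Grundy, G(k) = mex{ G(a) XOR G(b) } over all these splits. G(0) = 0.
G(1): splits (0,0):0^0=0 -> mex({0}) = 1
G(2): splits (0,1):0^1=1 (0,0):0^0=0 -> mex({0, 1}) = 2
G(3): splits (0,2):0^2=2 (1,1):1^1=0 (0,1):0^1=1 -> mex({0, 1, 2}) = 3
G(4): splits (0,3):0^3=3 (1,2):1^2=3 (0,2):0^2=2 (1,1):1^1=0 -> mex({0, 2, 3}) = 1
G(5): splits (0,4):0^1=1 (1,3):1^3=2 (2,2):2^2=0 (0,3):0^3=3 (1,2):1^2=3 -> mex({0, 1, 2, 3}) = 4
G(6) = mex({0, 1, 2, 4}) = 3
G(7) = mex({0, 1, 3, 4, 5}) = 2
G(8) = mex({0, 2, 3, 5, 6}) = 1
G(9) = mex({0, 1, 2, 3, 6, 7}) = 4
G(10) = mex({0, 1, 3, 4, 5, 7}) = 2
G(11) = mex({0, 1, 2, 3, 4, 5}) = 6
G(12) = mex({0, 1, 2, 3, 5, 6, 7}) = 4
G(13) = mex({0, 2, 3, 4, 6, 7}) = 1
G(14) = mex({0, 1, 4, 5, 6, 7}) = 2
G(15) = mex({0, 1, 2, 3, 4, 5, 6}) = 7
G(16) = mex({0, 2, 3, 5, 6, 7}) = 1
G(17) = mex({0, 1, 2, 3, 5, 6, 7}) = 4
G(18) = mex({0, 1, 2, 4, 5, 6}) = 3
G(19) = mex({0, 1, 3, 4, 5, 7}) = 2
G(20) = mex({0, 2, 3, 4, 5, 6, 7}) = 1
G(21) = mex({0, 1, 2, 3, 5, 6, 7}) = 4
G(22) = mex({0, 1, 2, 3, 4, 5, 7}) = 6
G(23) = mex({0, 1, 2, 3, 4, 5, 6}) = 7
G(24) = mex({0, 1, 2, 3, 5, 6, 7}) = 4
G(25) = mex({0, 2, 3, 4, 6, 7}) = 1
G(26) = mex({0, 1, 3, 4, 5, 6, 7}) = 2
G(27) = mex({0, 1, 2, 3, 4, 5, 6, 7}) = 8
G(28) = mex({0, 1, 2, 3, 4, 6, 7, 8}) = 5
G(29) = mex({0, 1, 2, 3, 5, 6, 7, 8, 9}) = 4
G(30) = mex({0, 1, 2, 3, 4, 5, 6, 9, 10}) = 7
G(31) = mex({0, 1, 3, 4, 5, 7, 10, 11}) = 2
G(32) = mex({0, 2, 3, 4, 5, 6, 7, 9, 11}) = 1
G(33) = mex({0, 1, 2, 3, 4, 5, 6, 7, 9, 12}) = 8
G(34) = mex({0, 1, 2, 3, 4, 5, 7, 8, 11, 12}) = 6
G(35) = mex({0, 1, 2, 3, 4, 5, 6, 8, 9, 10, 11}) = 7
G(36) = mex({0, 1, 2, 3, 5, 6, 7, 9, 10}) = 4
G(37) = mex({0, 2, 3, 4, 6, 7, 9, 10, 11, 12}) = 1
G(38) = mex({0, 1, 3, 4, 5, 6, 7, 9, 10, 11, 12}) = 2
G(39) = mex({0, 1, 2, 4, 5, 6, 7, 9, 10, 12, 14}) = 3
G(40) = mex({0, 2, 3, 4, 6, 7, 11, 12, 14}) = 1
G(41) = mex({0, 1, 2, 3, 5, 6, 7, 9, 10, 11, 12}) = 4
G(42) = mex({0, 1, 2, 3, 4, 5, 6, 9, 10}) = 7
G(43) = mex({0, 1, 3, 4, 5, 7, 9, 10, 12, 15}) = 2
G(44) = mex({0, 2, 3, 4, 5, 6, 7, 9, 10, 12, 15}) = 1
G(45) = mex({0, 1, 2, 3, 4, 5, 6, 7, 9, 10, 12, 14}) = 8
G(46) = mex({0, 1, 3, 4, 5, 7, 8, 11, 12, 14}) = 2
G(47) = mex({0, 1, 2, 3, 4, 5, 6, 8, 9, 10, 11, 12}) = 7
G(48) = mex({0, 1, 2, 3, 5, 6, 7, 9, 10}) = 4
G(49) = mex({0, 2, 3, 4, 6, 7, 9, 10, 11, 12, 15}) = 1
G(50) = mex({0, 1, 4, 5, 6, 7, 9, 11, 12, 14, 15}) = 2
G(51) = mex({0, 1, 2, 3, 4, 5, 6, 7, 9, 12, 14, 15}) = 8
G(52) = mex({0, 2, 3, 4, 5, 6, 7, 8, 11, 12, 15}) = 1
G(53) = mex({0, 1, 2, 3, 5, 6, 7, 8, 9, 10, 11, 12}) = 4
G(54) = mex({0, 1, 2, 3, 4, 5, 6, 9, 10}) = 7
G(55) = mex({0, 1, 3, 4, 5, 7, 9, 10, 11, 12}) = 2
G(56) = mex({0, 2, 3, 4, 5, 6, 7, 9, 10, 11, 12, 13, 14}) = 1
G(57) = mex({0, 1, 2, 3, 5, 6, 7, 9, 10, 12, 13, 14, 15}) = 4
Therefore G(57) = 4.

4


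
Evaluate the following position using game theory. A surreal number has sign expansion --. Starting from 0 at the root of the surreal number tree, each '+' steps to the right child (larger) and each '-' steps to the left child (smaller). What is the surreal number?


Sign expansion: --
Rule: track bounds (lo, hi), initially (-inf, +inf). On '+', the current value becomes lo and we move to the simplest number in (value, hi): value + 1 if hi = +inf, otherwise the midpoint (value + hi)/2. On '-', the current value becomes hi and we move to value - 1 if lo = -inf, otherwise the midpoint (lo + value)/2.
Start at 0.
Step 1: sign = -, move left. Bounds: (-inf, 0). Value = -1
Step 2: sign = -, move left. Bounds: (-inf, -1). Value = -2
The surreal number with sign expansion -- is -2.

-2


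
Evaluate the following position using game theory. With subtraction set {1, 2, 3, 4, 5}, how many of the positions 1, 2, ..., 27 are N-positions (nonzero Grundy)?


Subtraction set S = {1, 2, 3, 4, 5}, so G(n) = n mod 6.
G(n) = 0 when n is a multiple of 6.
Multiples of 6 in [1, 27]: 4
N-positions (nonzero Grundy) = 27 - 4 = 23

23


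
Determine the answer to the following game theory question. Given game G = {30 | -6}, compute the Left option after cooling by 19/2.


Original game: {30 | -6} (a switch {a | b} with a > b).
Cooling by t (for t below the temperature (a - b)/2 = 18) taxes each move by t: {a | b} cooled by t is {a - t | b + t}.
Cooling amount: t = 19/2
Cooled Left option: 30 - 19/2 = 41/2
Cooled Right option: -6 + 19/2 = 7/2
Cooled game: {41/2 | 7/2}
Left option = 41/2

41/2


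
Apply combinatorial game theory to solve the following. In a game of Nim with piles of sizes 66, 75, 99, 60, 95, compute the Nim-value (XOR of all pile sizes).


We need the XOR (exclusive or) of all pile sizes.
After XOR-ing pile 1 (size 66): 0 XOR 66 = 66
After XOR-ing pile 2 (size 75): 66 XOR 75 = 9
After XOR-ing pile 3 (size 99): 9 XOR 99 = 106
After XOR-ing pile 4 (size 60): 106 XOR 60 = 86
After XOR-ing pile 5 (size 95): 86 XOR 95 = 9
The Nim-value of this position is 9.

9


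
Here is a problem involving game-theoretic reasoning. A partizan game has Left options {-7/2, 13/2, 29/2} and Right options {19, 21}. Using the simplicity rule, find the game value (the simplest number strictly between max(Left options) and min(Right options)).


Left options: {-7/2, 13/2, 29/2}, max = 29/2
Right options: {19, 21}, min = 19
All options are numbers and max(Left) < min(Right), so by the simplicity theorem the value is the simplest (earliest-born) number strictly between 29/2 and 19.
Integers 15 through 18 all lie strictly between 29/2 and 19.
Among integers, the simplest (lowest birthday = smallest |n|; 0 is born on day 0, +-n on day n) is 15.
No non-integer in the interval can be simpler: if x is a non-integer in the interval, then floor(x) or ceil(x) also lies in the interval (the interval contains an integer), and both are proper prefixes of x's sign expansion, i.e. born earlier. So the game value is 15.
Game value = 15

15


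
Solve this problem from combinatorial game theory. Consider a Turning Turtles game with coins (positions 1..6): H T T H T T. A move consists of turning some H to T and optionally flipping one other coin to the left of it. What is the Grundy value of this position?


Coins: H T T H T T
Key fact: a single head at position k behaves exactly like a Nim heap of size k (turning it to T and optionally flipping a coin at j < k corresponds to moving the heap from k to j, or to 0), and heads combine as a disjunctive sum (two heads at the same place would cancel, matching j XOR j = 0). So the Nim-value is the XOR of the 1-indexed positions of the heads.
Face-up positions (1-indexed): [1, 4]
XOR 0 with 1: 0 XOR 1 = 1
XOR 1 with 4: 1 XOR 4 = 5
Nim-value = 5

5


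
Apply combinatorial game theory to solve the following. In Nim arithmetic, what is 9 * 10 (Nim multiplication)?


Nim multiplication is bilinear over XOR: (u XOR v) * w = (u*w) XOR (v*w).
So we split each operand into its bit components and XOR the pairwise Nim products.
9 = 1 + 8 (as XOR of powers of 2).
10 = 2 + 8 (as XOR of powers of 2).
Using the standard Nim-product table on single bits:
  2*2 = 3,   2*4 = 8,   2*8 = 12,
  4*4 = 6,   4*8 = 11,  8*8 = 13,
and  1*x = x (identity), k*l = l*k (commutative).
Pairwise Nim products:
  1 * 2 = 2
  1 * 8 = 8
  8 * 2 = 12
  8 * 8 = 13
XOR them: 2 XOR 8 XOR 12 XOR 13 = 11.
Result: 9 * 10 = 11 (in Nim).

11


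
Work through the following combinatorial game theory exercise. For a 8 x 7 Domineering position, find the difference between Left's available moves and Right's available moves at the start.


Board is 8 x 7 (rows x cols).
Left (vertical) placements: (rows-1) * cols = 7 * 7 = 49
Right (horizontal) placements: rows * (cols-1) = 8 * 6 = 48
Advantage = Left - Right = 49 - 48 = 1

1


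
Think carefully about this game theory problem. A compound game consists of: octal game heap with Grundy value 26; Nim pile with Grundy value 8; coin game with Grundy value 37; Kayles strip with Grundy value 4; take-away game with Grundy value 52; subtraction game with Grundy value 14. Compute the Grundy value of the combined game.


By the Sprague-Grundy theorem, the Grundy value of a sum of games is the XOR of individual Grundy values.
octal game heap: Grundy value = 26. Running XOR: 0 XOR 26 = 26
Nim pile: Grundy value = 8. Running XOR: 26 XOR 8 = 18
coin game: Grundy value = 37. Running XOR: 18 XOR 37 = 55
Kayles strip: Grundy value = 4. Running XOR: 55 XOR 4 = 51
take-away game: Grundy value = 52. Running XOR: 51 XOR 52 = 7
subtraction game: Grundy value = 14. Running XOR: 7 XOR 14 = 9
The combined Grundy value is 9.

9


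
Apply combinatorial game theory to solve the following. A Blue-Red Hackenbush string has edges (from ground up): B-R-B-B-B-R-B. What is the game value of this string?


Edges (from ground): B-R-B-B-B-R-B
By Berlekamp's sign-expansion rule, a Blue-Red Hackenbush stalk has the value of the surreal number whose sign sequence is the edge sequence with B -> + and R -> -.
Sign sequence: +-+++-+
Trace the sign expansion in the surreal number tree, starting from 0:
Edge 1: B (sign +) -> bounds (0, +inf), value = 1
Edge 2: R (sign -) -> bounds (0, 1), value = 1/2
Edge 3: B (sign +) -> bounds (1/2, 1), value = 3/4
Edge 4: B (sign +) -> bounds (3/4, 1), value = 7/8
Edge 5: B (sign +) -> bounds (7/8, 1), value = 15/16
Edge 6: R (sign -) -> bounds (7/8, 15/16), value = 29/32
Edge 7: B (sign +) -> bounds (29/32, 15/16), value = 59/64
Game value = 59/64

59/64


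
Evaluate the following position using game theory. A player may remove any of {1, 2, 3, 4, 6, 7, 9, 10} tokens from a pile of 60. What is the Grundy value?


The subtraction set is S = {1, 2, 3, 4, 6, 7, 9, 10}.
G(k) = mex{ G(k - s) : s in S, s <= k }. We compute iteratively: G(0) = 0.
G(1) = mex({0}) = 1
G(2) = mex({0, 1}) = 2
G(3) = mex({0, 1, 2}) = 3
G(4) = mex({0, 1, 2, 3}) = 4
G(5) = mex({1, 2, 3, 4}) = 0
G(6) = mex({0, 2, 3, 4}) = 1
G(7) = mex({0, 1, 3, 4}) = 2
G(8) = mex({0, 1, 2, 4}) = 3
G(9) = mex({0, 1, 2, 3}) = 4
G(10) = mex({0, 1, 2, 3, 4}) = 5
G(11) = mex({0, 1, 2, 3, 4, 5}) = 6
G(12) = mex({0, 1, 2, 3, 4, 5, 6}) = 7
G(13) = mex({1, 2, 3, 4, 5, 6, 7}) = 0
G(14) = mex({0, 2, 3, 4, 5, 6, 7}) = 1
G(15) = mex({0, 1, 3, 4, 6, 7}) = 2
G(16) = mex({0, 1, 2, 4, 5, 7}) = 3
G(17) = mex({0, 1, 2, 3, 5, 6}) = 4
G(18) = mex({1, 2, 3, 4, 6, 7}) = 0
G(19) = mex({0, 2, 3, 4, 5, 7}) = 1
G(20) = mex({0, 1, 3, 4, 5, 6}) = 2
G(21) = mex({0, 1, 2, 4, 6, 7}) = 3
G(22) = mex({0, 1, 2, 3, 7}) = 4
Observe that G(13)..G(22) = 0, 1, 2, 3, 4, 0, 1, 2, 3, 4 repeats G(0)..G(9) = 0, 1, 2, 3, 4, 0, 1, 2, 3, 4.
For k >= max(S) = 10, G(k) is determined by the previous 10 values G(k-10)..G(k-1); a window of 10 consecutive values has recurred shifted by 13, so by induction G(k + 13) = G(k) for all k >= 0: the sequence is periodic from the start with period 13.
One period: G(0..12) = 0, 1, 2, 3, 4, 0, 1, 2, 3, 4, 5, 6, 7.
60 mod 13 = 8, so G(60) = G(8) = 3.

3


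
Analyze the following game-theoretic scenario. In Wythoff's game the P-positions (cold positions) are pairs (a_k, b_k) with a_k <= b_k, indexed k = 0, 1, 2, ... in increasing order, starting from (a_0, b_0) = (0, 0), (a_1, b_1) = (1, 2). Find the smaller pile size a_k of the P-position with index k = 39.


By Wythoff's theorem, a_k = floor(k * phi) and b_k = floor(k * phi^2) = a_k + k, where phi = (1 + sqrt(5))/2 is the golden ratio.
phi = (1 + sqrt(5))/2 = 1.618034
k = 39
k * phi = 39 * 1.618034 = 63.103326
a_39 = floor(k * phi) = 63

63


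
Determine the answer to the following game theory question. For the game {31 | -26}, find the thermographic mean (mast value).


Game = {31 | -26}, a switch {a | b} with numbers a > b.
Its thermograph has left wall a - t and right wall b + t, which meet at t = (a - b)/2, where both equal (a + b)/2. So the mast (mean value) is at (a + b)/2.
Mean = (31 + (-26))/2 = 5/2 = 5/2

5/2


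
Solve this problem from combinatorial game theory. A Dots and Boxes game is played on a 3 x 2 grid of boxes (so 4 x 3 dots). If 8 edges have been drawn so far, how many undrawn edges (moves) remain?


Grid: 3 x 2 boxes, i.e. 4 rows and 3 columns of dots.
Horizontal edges: (rows + 1) * cols = 4 * 2 = 8
Vertical edges: rows * (cols + 1) = 3 * 3 = 9
Total edges: 8 + 9 = 17
Edges drawn: 8
Remaining: 17 - 8 = 9

9


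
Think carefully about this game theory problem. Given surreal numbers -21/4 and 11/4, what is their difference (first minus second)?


x = -21/4, y = 11/4
Converting to common denominator: 4
x = -21/4, y = 11/4
x - y = -21/4 - 11/4 = -8

-8


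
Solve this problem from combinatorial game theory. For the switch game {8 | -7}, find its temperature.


The game is {8 | -7}, a switch {a | b} with numbers a > b.
Cooling {a | b} by t gives {a - t | b + t}, which stops being hot when a - t = b + t, i.e. at t = (a - b)/2. So the temperature of a switch is (a - b)/2.
Temperature = (Left option - Right option) / 2
= (8 - (-7)) / 2
= 15 / 2
= 15/2

15/2


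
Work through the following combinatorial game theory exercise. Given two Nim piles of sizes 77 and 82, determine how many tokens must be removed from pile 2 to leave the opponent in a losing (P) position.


Piles: 77 and 82
Current XOR: 77 XOR 82 = 31 (non-zero, so this is an N-position).
To make the XOR zero, we need to find a move that balances the piles.
For pile 2 (size 82): target = 82 XOR 31 = 77
We reduce pile 2 from 82 to 77.
Tokens removed: 82 - 77 = 5
Verification: 77 XOR 77 = 0

5


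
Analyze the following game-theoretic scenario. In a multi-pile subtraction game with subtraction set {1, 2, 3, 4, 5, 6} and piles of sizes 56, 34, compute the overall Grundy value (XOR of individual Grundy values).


Subtraction set: {1, 2, 3, 4, 5, 6}
For this subtraction set, G(n) = n mod 7 (period = max + 1 = 7).
Pile 1 (size 56): G(56) = 56 mod 7 = 0
Pile 2 (size 34): G(34) = 34 mod 7 = 6
Total Grundy value = XOR of all: 0 XOR 6 = 6

6


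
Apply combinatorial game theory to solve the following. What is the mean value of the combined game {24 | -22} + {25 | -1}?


G1 = {24 | -22}, G2 = {25 | -1}
Each is a switch {a | b} with numbers a > b; its mean value is (a + b)/2, and mean value is additive over game sums: m(G1 + G2) = m(G1) + m(G2).
Mean of G1 = (24 + (-22))/2 = 2/2 = 1
Mean of G2 = (25 + (-1))/2 = 24/2 = 12
Mean of G1 + G2 = 1 + 12 = 13

13


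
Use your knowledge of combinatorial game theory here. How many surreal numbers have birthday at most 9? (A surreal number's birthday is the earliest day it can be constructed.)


Day 0: {|} = 0 is born. Count = 1.
Day n: the number of surreal numbers born by day n is 2^(n+1) - 1.
By day 0: 2^1 - 1 = 1
By day 1: 2^2 - 1 = 3
By day 2: 2^3 - 1 = 7
By day 3: 2^4 - 1 = 15
By day 4: 2^5 - 1 = 31
By day 5: 2^6 - 1 = 63
By day 6: 2^7 - 1 = 127
By day 7: 2^8 - 1 = 255
By day 8: 2^9 - 1 = 511
By day 9: 2^10 - 1 = 1023
By day 9: 1023 surreal numbers.

1023


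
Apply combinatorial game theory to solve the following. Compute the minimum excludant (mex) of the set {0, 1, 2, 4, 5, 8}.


Set = {0, 1, 2, 4, 5, 8}
0 is in the set.
1 is in the set.
2 is in the set.
3 is NOT in the set. This is the mex.
mex = 3

3


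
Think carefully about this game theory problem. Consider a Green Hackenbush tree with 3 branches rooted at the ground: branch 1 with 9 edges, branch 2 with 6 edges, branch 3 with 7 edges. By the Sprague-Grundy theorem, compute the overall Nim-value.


The tree has 3 branches from the ground vertex.
In Green Hackenbush, the Nim-value of a simple path of length k is k.
Branch 1: length 9, Nim-value = 9
Branch 2: length 6, Nim-value = 6
Branch 3: length 7, Nim-value = 7
Total Nim-value = XOR of all branch values:
0 XOR 9 = 9
9 XOR 6 = 15
15 XOR 7 = 8
Nim-value of the tree = 8

8


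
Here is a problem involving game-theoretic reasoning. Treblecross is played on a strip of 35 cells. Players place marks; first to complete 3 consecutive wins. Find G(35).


Treblecross: place X on empty cells; 3-in-a-row wins.
Playing within two cells of an existing X lets the opponent win at once, so sensible play treats the cells i-2..i+2 around each X as dead. The player left with no safe cell loses, so this is a normal-play take-away game on strips of safe cells.
Placing X at cell i (0-indexed) of a strip of k safe cells leaves independent strips of sizes max(0, i-2) and max(0, k-i-3). Hence G(k) = mex{ G(max(0,i-2)) XOR G(max(0,k-i-3)) : 0 <= i < k }, with G(0) = 0.
G(1): splits (0,0):0^0=0 -> mex({0}) = 1
G(2): splits (0,0):0^0=0 -> mex({0}) = 1
G(3): splits (0,0):0^0=0 -> mex({0}) = 1
G(4): splits (0,1):0^1=1 (0,0):0^0=0 -> mex({0, 1}) = 2
G(5): splits (0,2):0^1=1 (0,1):0^1=1 (0,0):0^0=0 -> mex({0, 1}) = 2
G(6) = mex({1}) = 0
G(7) = mex({0, 1, 2}) = 3
G(8) = mex({0, 1, 2}) = 3
G(9) = mex({0, 2}) = 1
G(10) = mex({0, 2, 3}) = 1
G(11) = mex({0, 3}) = 1
G(12) = mex({1, 3}) = 0
G(13) = mex({0, 1, 2, 3}) = 4
G(14) = mex({0, 1, 2}) = 3
G(15) = mex({0, 1, 2}) = 3
G(16) = mex({0, 1, 2, 4}) = 3
G(17) = mex({0, 1, 3, 4}) = 2
G(18) = mex({0, 1, 3, 4}) = 2
G(19) = mex({0, 1, 3, 5}) = 2
G(20) = mex({0, 1, 2, 3, 5}) = 4
G(21) = mex({0, 1, 2, 3, 5}) = 4
G(22) = mex({1, 2, 6}) = 0
G(23) = mex({0, 1, 2, 3, 4, 6}) = 5
G(24) = mex({0, 1, 2, 3, 4}) = 5
G(25) = mex({0, 1, 3, 4, 7}) = 2
G(26) = mex({0, 1, 3, 4, 5, 7}) = 2
G(27) = mex({0, 1, 3, 5}) = 2
G(28) = mex({0, 1, 2, 5}) = 3
G(29) = mex({0, 1, 2, 4, 5, 6}) = 3
G(30) = mex({1, 2, 4, 6}) = 0
G(31) = mex({0, 1, 2, 3, 4, 6}) = 5
G(32) = mex({1, 2, 3, 4, 7}) = 0
G(33) = mex({0, 3, 7}) = 1
G(34) = mex({0, 2, 3, 5, 7}) = 1
G(35) = mex({0, 2, 3, 5, 6}) = 1
Therefore G(35) = 1.

1


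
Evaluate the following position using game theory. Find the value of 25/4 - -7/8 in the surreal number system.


x = 25/4, y = -7/8
Converting to common denominator: 8
x = 50/8, y = -7/8
x - y = 25/4 - -7/8 = 57/8

57/8


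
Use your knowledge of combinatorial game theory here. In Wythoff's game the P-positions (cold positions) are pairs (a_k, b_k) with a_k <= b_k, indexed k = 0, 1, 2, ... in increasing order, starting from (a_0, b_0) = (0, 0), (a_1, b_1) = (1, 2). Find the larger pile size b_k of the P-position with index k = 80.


By Wythoff's theorem, a_k = floor(k * phi) and b_k = floor(k * phi^2) = a_k + k, where phi = (1 + sqrt(5))/2 is the golden ratio.
phi = (1 + sqrt(5))/2 = 1.618034
phi^2 = phi + 1 = 2.618034
k = 80
k * phi^2 = 80 * 2.618034 = 209.442719
b_80 = floor(k * phi^2) = 209 (check: a_80 + k = 129 + 80 = 209)

209


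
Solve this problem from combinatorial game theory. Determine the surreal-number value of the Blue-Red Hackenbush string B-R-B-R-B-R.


Edges (from ground): B-R-B-R-B-R
By Berlekamp's sign-expansion rule, a Blue-Red Hackenbush stalk has the value of the surreal number whose sign sequence is the edge sequence with B -> + and R -> -.
Sign sequence: +-+-+-
Trace the sign expansion in the surreal number tree, starting from 0:
Edge 1: B (sign +) -> bounds (0, +inf), value = 1
Edge 2: R (sign -) -> bounds (0, 1), value = 1/2
Edge 3: B (sign +) -> bounds (1/2, 1), value = 3/4
Edge 4: R (sign -) -> bounds (1/2, 3/4), value = 5/8
Edge 5: B (sign +) -> bounds (5/8, 3/4), value = 11/16
Edge 6: R (sign -) -> bounds (5/8, 11/16), value = 21/32
Game value = 21/32

21/32


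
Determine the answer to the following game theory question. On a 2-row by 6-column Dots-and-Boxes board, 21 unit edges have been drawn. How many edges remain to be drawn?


Grid: 2 x 6 boxes, i.e. 3 rows and 7 columns of dots.
Horizontal edges: (rows + 1) * cols = 3 * 6 = 18
Vertical edges: rows * (cols + 1) = 2 * 7 = 14
Total edges: 18 + 14 = 32
Edges drawn: 21
Remaining: 32 - 21 = 11

11


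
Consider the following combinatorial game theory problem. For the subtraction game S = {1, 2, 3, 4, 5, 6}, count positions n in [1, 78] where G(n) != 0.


Subtraction set S = {1, 2, 3, 4, 5, 6}, so G(n) = n mod 7.
G(n) = 0 when n is a multiple of 7.
Multiples of 7 in [1, 78]: 11
N-positions (nonzero Grundy) = 78 - 11 = 67

67


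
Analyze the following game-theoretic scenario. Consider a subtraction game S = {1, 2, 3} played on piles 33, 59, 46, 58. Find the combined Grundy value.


Subtraction set: {1, 2, 3}
For this subtraction set, G(n) = n mod 4 (period = max + 1 = 4).
Pile 1 (size 33): G(33) = 33 mod 4 = 1
Pile 2 (size 59): G(59) = 59 mod 4 = 3
Pile 3 (size 46): G(46) = 46 mod 4 = 2
Pile 4 (size 58): G(58) = 58 mod 4 = 2
Total Grundy value = XOR of all: 1 XOR 3 XOR 2 XOR 2 = 2

2


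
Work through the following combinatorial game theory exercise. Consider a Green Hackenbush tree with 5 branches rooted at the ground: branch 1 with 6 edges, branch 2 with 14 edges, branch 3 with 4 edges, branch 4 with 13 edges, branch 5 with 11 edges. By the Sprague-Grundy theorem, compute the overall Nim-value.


The tree has 5 branches from the ground vertex.
In Green Hackenbush, the Nim-value of a simple path of length k is k.
Branch 1: length 6, Nim-value = 6
Branch 2: length 14, Nim-value = 14
Branch 3: length 4, Nim-value = 4
Branch 4: length 13, Nim-value = 13
Branch 5: length 11, Nim-value = 11
Total Nim-value = XOR of all branch values:
0 XOR 6 = 6
6 XOR 14 = 8
8 XOR 4 = 12
12 XOR 13 = 1
1 XOR 11 = 10
Nim-value of the tree = 10

10


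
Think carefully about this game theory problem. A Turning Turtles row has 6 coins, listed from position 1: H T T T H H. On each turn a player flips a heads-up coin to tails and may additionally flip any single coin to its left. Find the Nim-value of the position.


Coins: H T T T H H
Key fact: a single head at position k behaves exactly like a Nim heap of size k (turning it to T and optionally flipping a coin at j < k corresponds to moving the heap from k to j, or to 0), and heads combine as a disjunctive sum (two heads at the same place would cancel, matching j XOR j = 0). So the Nim-value is the XOR of the 1-indexed positions of the heads.
Face-up positions (1-indexed): [1, 5, 6]
XOR 0 with 1: 0 XOR 1 = 1
XOR 1 with 5: 1 XOR 5 = 4
XOR 4 with 6: 4 XOR 6 = 2
Nim-value = 2

2


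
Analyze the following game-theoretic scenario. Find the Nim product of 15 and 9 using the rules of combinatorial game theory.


Nim multiplication is bilinear over XOR: (u XOR v) * w = (u*w) XOR (v*w).
So we split each operand into its bit components and XOR the pairwise Nim products.
15 = 1 + 2 + 4 + 8 (as XOR of powers of 2).
9 = 1 + 8 (as XOR of powers of 2).
Using the standard Nim-product table on single bits:
  2*2 = 3,   2*4 = 8,   2*8 = 12,
  4*4 = 6,   4*8 = 11,  8*8 = 13,
and  1*x = x (identity), k*l = l*k (commutative).
Pairwise Nim products:
  1 * 1 = 1
  1 * 8 = 8
  2 * 1 = 2
  2 * 8 = 12
  4 * 1 = 4
  4 * 8 = 11
  8 * 1 = 8
  8 * 8 = 13
XOR them: 1 XOR 8 XOR 2 XOR 12 XOR 4 XOR 11 XOR 8 XOR 13 = 13.
Result: 15 * 9 = 13 (in Nim).

13


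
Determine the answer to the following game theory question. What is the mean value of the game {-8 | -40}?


Game = {-8 | -40}, a switch {a | b} with numbers a > b.
Its thermograph has left wall a - t and right wall b + t, which meet at t = (a - b)/2, where both equal (a + b)/2. So the mast (mean value) is at (a + b)/2.
Mean = (-8 + (-40))/2 = -48/2 = -24

-24


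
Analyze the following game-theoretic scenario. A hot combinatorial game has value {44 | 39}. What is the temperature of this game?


The game is {44 | 39}, a switch {a | b} with numbers a > b.
Cooling {a | b} by t gives {a - t | b + t}, which stops being hot when a - t = b + t, i.e. at t = (a - b)/2. So the temperature of a switch is (a - b)/2.
Temperature = (Left option - Right option) / 2
= (44 - (39)) / 2
= 5 / 2
= 5/2

5/2


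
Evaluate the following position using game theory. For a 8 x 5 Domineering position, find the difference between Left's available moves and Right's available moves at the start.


Board is 8 x 5 (rows x cols).
Left (vertical) placements: (rows-1) * cols = 7 * 5 = 35
Right (horizontal) placements: rows * (cols-1) = 8 * 4 = 32
Advantage = Left - Right = 35 - 32 = 3

3


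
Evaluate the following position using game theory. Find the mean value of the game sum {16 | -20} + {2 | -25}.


G1 = {16 | -20}, G2 = {2 | -25}
Each is a switch {a | b} with numbers a > b; its mean value is (a + b)/2, and mean value is additive over game sums: m(G1 + G2) = m(G1) + m(G2).
Mean of G1 = (16 + (-20))/2 = -4/2 = -2
Mean of G2 = (2 + (-25))/2 = -23/2 = -23/2
Mean of G1 + G2 = -2 + -23/2 = -27/2

-27/2


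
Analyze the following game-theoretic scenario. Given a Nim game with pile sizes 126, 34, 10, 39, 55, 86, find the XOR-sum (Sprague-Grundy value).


We need the XOR (exclusive or) of all pile sizes.
After XOR-ing pile 1 (size 126): 0 XOR 126 = 126
After XOR-ing pile 2 (size 34): 126 XOR 34 = 92
After XOR-ing pile 3 (size 10): 92 XOR 10 = 86
After XOR-ing pile 4 (size 39): 86 XOR 39 = 113
After XOR-ing pile 5 (size 55): 113 XOR 55 = 70
After XOR-ing pile 6 (size 86): 70 XOR 86 = 16
The Nim-value of this position is 16.

16


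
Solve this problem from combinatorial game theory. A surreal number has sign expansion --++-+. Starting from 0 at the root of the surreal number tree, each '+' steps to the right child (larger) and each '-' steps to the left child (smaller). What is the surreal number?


Sign expansion: --++-+
Rule: track bounds (lo, hi), initially (-inf, +inf). On '+', the current value becomes lo and we move to the simplest number in (value, hi): value + 1 if hi = +inf, otherwise the midpoint (value + hi)/2. On '-', the current value becomes hi and we move to value - 1 if lo = -inf, otherwise the midpoint (lo + value)/2.
Start at 0.
Step 1: sign = -, move left. Bounds: (-inf, 0). Value = -1
Step 2: sign = -, move left. Bounds: (-inf, -1). Value = -2
Step 3: sign = +, move right. Bounds: (-2, -1). Value = -3/2
Step 4: sign = +, move right. Bounds: (-3/2, -1). Value = -5/4
Step 5: sign = -, move left. Bounds: (-3/2, -5/4). Value = -11/8
Step 6: sign = +, move right. Bounds: (-11/8, -5/4). Value = -21/16
The surreal number with sign expansion --++-+ is -21/16.

-21/16


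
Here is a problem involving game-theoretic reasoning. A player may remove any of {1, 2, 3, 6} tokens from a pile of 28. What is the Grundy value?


The subtraction set is S = {1, 2, 3, 6}.
G(k) = mex{ G(k - s) : s in S, s <= k }. We compute iteratively: G(0) = 0.
G(1) = mex({0}) = 1
G(2) = mex({0, 1}) = 2
G(3) = mex({0, 1, 2}) = 3
G(4) = mex({1, 2, 3}) = 0
G(5) = mex({0, 2, 3}) = 1
G(6) = mex({0, 1, 3}) = 2
G(7) = mex({0, 1, 2}) = 3
G(8) = mex({1, 2, 3}) = 0
G(9) = mex({0, 2, 3}) = 1
Observe that G(4)..G(9) = 0, 1, 2, 3, 0, 1 repeats G(0)..G(5) = 0, 1, 2, 3, 0, 1.
For k >= max(S) = 6, G(k) is determined by the previous 6 values G(k-6)..G(k-1); a window of 6 consecutive values has recurred shifted by 4, so by induction G(k + 4) = G(k) for all k >= 0: the sequence is periodic from the start with period 4.
One period: G(0..3) = 0, 1, 2, 3.
28 mod 4 = 0, so G(28) = G(0) = 0.

0


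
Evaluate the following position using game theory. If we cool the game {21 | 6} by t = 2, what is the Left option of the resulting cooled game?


Original game: {21 | 6} (a switch {a | b} with a > b).
Cooling by t (for t below the temperature (a - b)/2 = 15/2) taxes each move by t: {a | b} cooled by t is {a - t | b + t}.
Cooling amount: t = 2
Cooled Left option: 21 - 2 = 19
Cooled Right option: 6 + 2 = 8
Cooled game: {19 | 8}
Left option = 19

19


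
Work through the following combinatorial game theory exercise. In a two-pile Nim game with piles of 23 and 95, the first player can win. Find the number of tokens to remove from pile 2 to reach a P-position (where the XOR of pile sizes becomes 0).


Piles: 23 and 95
Current XOR: 23 XOR 95 = 72 (non-zero, so this is an N-position).
To make the XOR zero, we need to find a move that balances the piles.
For pile 2 (size 95): target = 95 XOR 72 = 23
We reduce pile 2 from 95 to 23.
Tokens removed: 95 - 23 = 72
Verification: 23 XOR 23 = 0

72


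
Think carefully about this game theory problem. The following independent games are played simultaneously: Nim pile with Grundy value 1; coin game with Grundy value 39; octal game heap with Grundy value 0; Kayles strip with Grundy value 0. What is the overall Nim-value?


By the Sprague-Grundy theorem, the Grundy value of a sum of games is the XOR of individual Grundy values.
Nim pile: Grundy value = 1. Running XOR: 0 XOR 1 = 1
coin game: Grundy value = 39. Running XOR: 1 XOR 39 = 38
octal game heap: Grundy value = 0. Running XOR: 38 XOR 0 = 38
Kayles strip: Grundy value = 0. Running XOR: 38 XOR 0 = 38
The combined Grundy value is 38.

38


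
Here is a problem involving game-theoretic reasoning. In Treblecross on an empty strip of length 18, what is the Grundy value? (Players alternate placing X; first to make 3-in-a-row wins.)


Treblecross: place X on empty cells; 3-in-a-row wins.
Playing within two cells of an existing X lets the opponent win at once, so sensible play treats the cells i-2..i+2 around each X as dead. The player left with no safe cell loses, so this is a normal-play take-away game on strips of safe cells.
Placing X at cell i (0-indexed) of a strip of k safe cells leaves independent strips of sizes max(0, i-2) and max(0, k-i-3). Hence G(k) = mex{ G(max(0,i-2)) XOR G(max(0,k-i-3)) : 0 <= i < k }, with G(0) = 0.
G(1): splits (0,0):0^0=0 -> mex({0}) = 1
G(2): splits (0,0):0^0=0 -> mex({0}) = 1
G(3): splits (0,0):0^0=0 -> mex({0}) = 1
G(4): splits (0,1):0^1=1 (0,0):0^0=0 -> mex({0, 1}) = 2
G(5): splits (0,2):0^1=1 (0,1):0^1=1 (0,0):0^0=0 -> mex({0, 1}) = 2
G(6) = mex({1}) = 0
G(7) = mex({0, 1, 2}) = 3
G(8) = mex({0, 1, 2}) = 3
G(9) = mex({0, 2}) = 1
G(10) = mex({0, 2, 3}) = 1
G(11) = mex({0, 3}) = 1
G(12) = mex({1, 3}) = 0
G(13) = mex({0, 1, 2, 3}) = 4
G(14) = mex({0, 1, 2}) = 3
G(15) = mex({0, 1, 2}) = 3
G(16) = mex({0, 1, 2, 4}) = 3
G(17) = mex({0, 1, 3, 4}) = 2
G(18) = mex({0, 1, 3, 4}) = 2
Therefore G(18) = 2.

2


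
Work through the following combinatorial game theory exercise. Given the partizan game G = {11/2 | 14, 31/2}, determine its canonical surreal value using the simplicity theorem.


Left options: {11/2}, max = 11/2
Right options: {14, 31/2}, min = 14
All options are numbers and max(Left) < min(Right), so by the simplicity theorem the value is the simplest (earliest-born) number strictly between 11/2 and 14.
Integers 6 through 13 all lie strictly between 11/2 and 14.
Among integers, the simplest (lowest birthday = smallest |n|; 0 is born on day 0, +-n on day n) is 6.
No non-integer in the interval can be simpler: if x is a non-integer in the interval, then floor(x) or ceil(x) also lies in the interval (the interval contains an integer), and both are proper prefixes of x's sign expansion, i.e. born earlier. So the game value is 6.
Game value = 6

6


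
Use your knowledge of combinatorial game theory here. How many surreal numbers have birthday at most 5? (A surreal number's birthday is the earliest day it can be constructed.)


Day 0: {|} = 0 is born. Count = 1.
Day n: the number of surreal numbers born by day n is 2^(n+1) - 1.
By day 0: 2^1 - 1 = 1
By day 1: 2^2 - 1 = 3
By day 2: 2^3 - 1 = 7
By day 3: 2^4 - 1 = 15
By day 4: 2^5 - 1 = 31
By day 5: 2^6 - 1 = 63
By day 5: 63 surreal numbers.

63


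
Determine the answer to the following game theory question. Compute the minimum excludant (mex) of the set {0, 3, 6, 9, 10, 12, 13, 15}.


Set = {0, 3, 6, 9, 10, 12, 13, 15}
0 is in the set.
1 is NOT in the set. This is the mex.
mex = 1

1


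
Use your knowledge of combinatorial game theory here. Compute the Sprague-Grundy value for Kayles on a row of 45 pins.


Kayles: a move removes 1 or 2 adjacent pins from a contiguous row.
Removing pins from a row of k leaves two independent rows (a, b) with a + b = k - 1 (one pin) or a + b = k - 2 (two pins); an end removal gives a = 0.
By Sprague-Grundy, G(k) = mex{ G(a) XOR G(b) } over all these splits. G(0) = 0.
G(1): splits (0,0):0^0=0 -> mex({0}) = 1
G(2): splits (0,1):0^1=1 (0,0):0^0=0 -> mex({0, 1}) = 2
G(3): splits (0,2):0^2=2 (1,1):1^1=0 (0,1):0^1=1 -> mex({0, 1, 2}) = 3
G(4): splits (0,3):0^3=3 (1,2):1^2=3 (0,2):0^2=2 (1,1):1^1=0 -> mex({0, 2, 3}) = 1
G(5): splits (0,4):0^1=1 (1,3):1^3=2 (2,2):2^2=0 (0,3):0^3=3 (1,2):1^2=3 -> mex({0, 1, 2, 3}) = 4
G(6) = mex({0, 1, 2, 4}) = 3
G(7) = mex({0, 1, 3, 4, 5}) = 2
G(8) = mex({0, 2, 3, 5, 6}) = 1
G(9) = mex({0, 1, 2, 3, 6, 7}) = 4
G(10) = mex({0, 1, 3, 4, 5, 7}) = 2
G(11) = mex({0, 1, 2, 3, 4, 5}) = 6
G(12) = mex({0, 1, 2, 3, 5, 6, 7}) = 4
G(13) = mex({0, 2, 3, 4, 6, 7}) = 1
G(14) = mex({0, 1, 4, 5, 6, 7}) = 2
G(15) = mex({0, 1, 2, 3, 4, 5, 6}) = 7
G(16) = mex({0, 2, 3, 5, 6, 7}) = 1
G(17) = mex({0, 1, 2, 3, 5, 6, 7}) = 4
G(18) = mex({0, 1, 2, 4, 5, 6}) = 3
G(19) = mex({0, 1, 3, 4, 5, 7}) = 2
G(20) = mex({0, 2, 3, 4, 5, 6, 7}) = 1
G(21) = mex({0, 1, 2, 3, 5, 6, 7}) = 4
G(22) = mex({0, 1, 2, 3, 4, 5, 7}) = 6
G(23) = mex({0, 1, 2, 3, 4, 5, 6}) = 7
G(24) = mex({0, 1, 2, 3, 5, 6, 7}) = 4
G(25) = mex({0, 2, 3, 4, 6, 7}) = 1
G(26) = mex({0, 1, 3, 4, 5, 6, 7}) = 2
G(27) = mex({0, 1, 2, 3, 4, 5, 6, 7}) = 8
G(28) = mex({0, 1, 2, 3, 4, 6, 7, 8}) = 5
G(29) = mex({0, 1, 2, 3, 5, 6, 7, 8, 9}) = 4
G(30) = mex({0, 1, 2, 3, 4, 5, 6, 9, 10}) = 7
G(31) = mex({0, 1, 3, 4, 5, 7, 10, 11}) = 2
G(32) = mex({0, 2, 3, 4, 5, 6, 7, 9, 11}) = 1
G(33) = mex({0, 1, 2, 3, 4, 5, 6, 7, 9, 12}) = 8
G(34) = mex({0, 1, 2, 3, 4, 5, 7, 8, 11, 12}) = 6
G(35) = mex({0, 1, 2, 3, 4, 5, 6, 8, 9, 10, 11}) = 7
G(36) = mex({0, 1, 2, 3, 5, 6, 7, 9, 10}) = 4
G(37) = mex({0, 2, 3, 4, 6, 7, 9, 10, 11, 12}) = 1
G(38) = mex({0, 1, 3, 4, 5, 6, 7, 9, 10, 11, 12}) = 2
G(39) = mex({0, 1, 2, 4, 5, 6, 7, 9, 10, 12, 14}) = 3
G(40) = mex({0, 2, 3, 4, 6, 7, 11, 12, 14}) = 1
G(41) = mex({0, 1, 2, 3, 5, 6, 7, 9, 10, 11, 12}) = 4
G(42) = mex({0, 1, 2, 3, 4, 5, 6, 9, 10}) = 7
G(43) = mex({0, 1, 3, 4, 5, 7, 9, 10, 12, 15}) = 2
G(44) = mex({0, 2, 3, 4, 5, 6, 7, 9, 10, 12, 15}) = 1
G(45) = mex({0, 1, 2, 3, 4, 5, 6, 7, 9, 10, 12, 14}) = 8
Therefore G(45) = 8.

8


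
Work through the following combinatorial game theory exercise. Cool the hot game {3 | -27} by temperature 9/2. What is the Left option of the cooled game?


Original game: {3 | -27} (a switch {a | b} with a > b).
Cooling by t (for t below the temperature (a - b)/2 = 15) taxes each move by t: {a | b} cooled by t is {a - t | b + t}.
Cooling amount: t = 9/2
Cooled Left option: 3 - 9/2 = -3/2
Cooled Right option: -27 + 9/2 = -45/2
Cooled game: {-3/2 | -45/2}
Left option = -3/2

-3/2


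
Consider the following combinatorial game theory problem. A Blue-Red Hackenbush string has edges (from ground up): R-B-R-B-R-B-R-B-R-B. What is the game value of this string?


Edges (from ground): R-B-R-B-R-B-R-B-R-B
By Berlekamp's sign-expansion rule, a Blue-Red Hackenbush stalk has the value of the surreal number whose sign sequence is the edge sequence with B -> + and R -> -.
Sign sequence: -+-+-+-+-+
Trace the sign expansion in the surreal number tree, starting from 0:
Edge 1: R (sign -) -> bounds (-inf, 0), value = -1
Edge 2: B (sign +) -> bounds (-1, 0), value = -1/2
Edge 3: R (sign -) -> bounds (-1, -1/2), value = -3/4
Edge 4: B (sign +) -> bounds (-3/4, -1/2), value = -5/8
Edge 5: R (sign -) -> bounds (-3/4, -5/8), value = -11/16
Edge 6: B (sign +) -> bounds (-11/16, -5/8), value = -21/32
Edge 7: R (sign -) -> bounds (-11/16, -21/32), value = -43/64
Edge 8: B (sign +) -> bounds (-43/64, -21/32), value = -85/128
Edge 9: R (sign -) -> bounds (-43/64, -85/128), value = -171/256
Edge 10: B (sign +) -> bounds (-171/256, -85/128), value = -341/512
Game value = -341/512

-341/512
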